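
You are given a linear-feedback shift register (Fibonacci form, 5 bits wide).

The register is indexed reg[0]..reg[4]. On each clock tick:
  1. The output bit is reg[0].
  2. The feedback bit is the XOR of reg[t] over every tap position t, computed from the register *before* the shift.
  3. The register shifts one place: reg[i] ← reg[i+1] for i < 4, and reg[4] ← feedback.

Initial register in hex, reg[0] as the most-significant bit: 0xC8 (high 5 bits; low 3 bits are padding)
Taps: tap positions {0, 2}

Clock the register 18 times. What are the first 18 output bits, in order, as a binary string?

step | reg (before) | out | fb
   0 | 11001 | 1 | 1
   1 | 10011 | 1 | 1
   2 | 00111 | 0 | 1
   3 | 01111 | 0 | 1
   4 | 11111 | 1 | 0
   5 | 11110 | 1 | 0
   6 | 11100 | 1 | 0
   7 | 11000 | 1 | 1
   8 | 10001 | 1 | 1
   9 | 00011 | 0 | 0
  10 | 00110 | 0 | 1
  11 | 01101 | 0 | 1
  12 | 11011 | 1 | 1
  13 | 10111 | 1 | 0
  14 | 01110 | 0 | 1
  15 | 11101 | 1 | 0
  16 | 11010 | 1 | 1
  17 | 10101 | 1 | 0

110011111000110111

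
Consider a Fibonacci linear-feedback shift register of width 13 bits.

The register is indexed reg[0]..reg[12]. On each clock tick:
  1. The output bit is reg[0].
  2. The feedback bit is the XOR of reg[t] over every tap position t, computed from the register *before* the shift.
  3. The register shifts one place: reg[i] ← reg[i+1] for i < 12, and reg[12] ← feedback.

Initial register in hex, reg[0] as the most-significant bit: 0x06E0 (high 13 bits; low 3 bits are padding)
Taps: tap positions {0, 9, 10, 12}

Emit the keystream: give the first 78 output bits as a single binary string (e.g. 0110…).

k : reg_k → out_k, fb_k
0: 0000011011100 → 0, fb=0
1: 0000110111000 → 0, fb=1
2: 0001101110001 → 0, fb=1
3: 0011011100011 → 0, fb=1
4: 0110111000111 → 0, fb=0
5: 1101110001110 → 1, fb=1
6: 1011100011101 → 1, fb=0
7: 0111000111010 → 0, fb=1
8: 1110001110101 → 1, fb=1
9: 1100011101011 → 1, fb=1
10: 1000111010111 → 1, fb=1
11: 0001110101111 → 0, fb=1
12: 0011101011111 → 0, fb=1
13: 0111010111111 → 0, fb=1
14: 1110101111111 → 1, fb=0
15: 1101011111110 → 1, fb=1
16: 1010111111101 → 1, fb=0
17: 0101111111010 → 0, fb=1
18: 1011111110101 → 1, fb=1
19: 0111111101011 → 0, fb=0
20: 1111111010110 → 1, fb=0
21: 1111110101100 → 1, fb=1
22: 1111101011001 → 1, fb=1
23: 1111010110011 → 1, fb=0
24: 1110101100110 → 1, fb=0
25: 1101011001100 → 1, fb=1
26: 1010110011001 → 1, fb=1
27: 0101100110011 → 0, fb=1
28: 1011001100111 → 1, fb=1
29: 0110011001111 → 0, fb=1
30: 1100110011111 → 1, fb=0
31: 1001100111110 → 1, fb=1
32: 0011001111101 → 0, fb=1
33: 0110011111011 → 0, fb=0
34: 1100111110110 → 1, fb=0
35: 1001111101100 → 1, fb=1
36: 0011111011001 → 0, fb=0
37: 0111110110010 → 0, fb=0
38: 1111101100100 → 1, fb=0
39: 1111011001000 → 1, fb=0
40: 1110110010000 → 1, fb=1
41: 1101100100001 → 1, fb=0
42: 1011001000010 → 1, fb=1
43: 0110010000101 → 0, fb=0
44: 1100100001010 → 1, fb=0
45: 1001000010100 → 1, fb=0
46: 0010000101000 → 0, fb=1
47: 0100001010001 → 0, fb=1
48: 1000010100011 → 1, fb=0
49: 0000101000110 → 0, fb=1
50: 0001010001101 → 0, fb=1
51: 0010100011011 → 0, fb=0
52: 0101000110110 → 0, fb=1
53: 1010001101101 → 1, fb=0
54: 0100011011010 → 0, fb=1
55: 1000110110101 → 1, fb=1
56: 0001101101011 → 0, fb=0
57: 0011011010110 → 0, fb=1
58: 0110110101101 → 0, fb=1
59: 1101101011011 → 1, fb=1
60: 1011010110111 → 1, fb=1
61: 0110101101111 → 0, fb=1
62: 1101011011111 → 1, fb=0
63: 1010110111110 → 1, fb=1
64: 0101101111101 → 0, fb=1
65: 1011011111011 → 1, fb=1
66: 0110111110111 → 0, fb=0
67: 1101111101110 → 1, fb=1
68: 1011111011101 → 1, fb=0
69: 0111110111010 → 0, fb=1
70: 1111101110101 → 1, fb=1
71: 1111011101011 → 1, fb=1
72: 1110111010111 → 1, fb=1
73: 1101110101111 → 1, fb=0
74: 1011101011110 → 1, fb=1
75: 0111010111101 → 0, fb=1
76: 1110101111011 → 1, fb=1
77: 1101011110111 → 1, fb=1

000001101110001110101111111010110011001111101100100001010001101101011011111011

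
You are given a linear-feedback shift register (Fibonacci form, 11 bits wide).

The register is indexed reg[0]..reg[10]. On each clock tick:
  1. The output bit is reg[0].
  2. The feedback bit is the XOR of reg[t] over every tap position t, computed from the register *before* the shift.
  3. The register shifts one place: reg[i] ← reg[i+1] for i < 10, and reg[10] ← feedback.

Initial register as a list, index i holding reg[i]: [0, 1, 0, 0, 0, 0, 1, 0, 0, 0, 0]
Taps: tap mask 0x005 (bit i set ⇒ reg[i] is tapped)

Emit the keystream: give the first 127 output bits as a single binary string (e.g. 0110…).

0100001000001001010001011000101001110100011101001011010011001100111111111110000000001100000001111000001100110001111111101100000

step | reg (before) | out | fb
   0 | 01000010000 | 0 | 0
   1 | 10000100000 | 1 | 1
   2 | 00001000001 | 0 | 0
   3 | 00010000010 | 0 | 0
   4 | 00100000100 | 0 | 1
   5 | 01000001001 | 0 | 0
   6 | 10000010010 | 1 | 1
   7 | 00000100101 | 0 | 0
   8 | 00001001010 | 0 | 0
   9 | 00010010100 | 0 | 0
  10 | 00100101000 | 0 | 1
  11 | 01001010001 | 0 | 0
  12 | 10010100010 | 1 | 1
  13 | 00101000101 | 0 | 1
  14 | 01010001011 | 0 | 0
  15 | 10100010110 | 1 | 0
  16 | 01000101100 | 0 | 0
  17 | 10001011000 | 1 | 1
  18 | 00010110001 | 0 | 0
  19 | 00101100010 | 0 | 1
  20 | 01011000101 | 0 | 0
  21 | 10110001010 | 1 | 0
  22 | 01100010100 | 0 | 1
  23 | 11000101001 | 1 | 1
  24 | 10001010011 | 1 | 1
  25 | 00010100111 | 0 | 0
  26 | 00101001110 | 0 | 1
  27 | 01010011101 | 0 | 0
  28 | 10100111010 | 1 | 0
  29 | 01001110100 | 0 | 0
  30 | 10011101000 | 1 | 1
  31 | 00111010001 | 0 | 1
  32 | 01110100011 | 0 | 1
  33 | 11101000111 | 1 | 0
  34 | 11010001110 | 1 | 1
  35 | 10100011101 | 1 | 0
  36 | 01000111010 | 0 | 0
  37 | 10001110100 | 1 | 1
  38 | 00011101001 | 0 | 0
  39 | 00111010010 | 0 | 1
  40 | 01110100101 | 0 | 1
  41 | 11101001011 | 1 | 0
  42 | 11010010110 | 1 | 1
  43 | 10100101101 | 1 | 0
  44 | 01001011010 | 0 | 0
  45 | 10010110100 | 1 | 1
  46 | 00101101001 | 0 | 1
  47 | 01011010011 | 0 | 0
  48 | 10110100110 | 1 | 0
  49 | 01101001100 | 0 | 1
  50 | 11010011001 | 1 | 1
  51 | 10100110011 | 1 | 0
  52 | 01001100110 | 0 | 0
  53 | 10011001100 | 1 | 1
  54 | 00110011001 | 0 | 1
  55 | 01100110011 | 0 | 1
  56 | 11001100111 | 1 | 1
  57 | 10011001111 | 1 | 1
  58 | 00110011111 | 0 | 1
  59 | 01100111111 | 0 | 1
  60 | 11001111111 | 1 | 1
  61 | 10011111111 | 1 | 1
  62 | 00111111111 | 0 | 1
  63 | 01111111111 | 0 | 1
  64 | 11111111111 | 1 | 0
  65 | 11111111110 | 1 | 0
  66 | 11111111100 | 1 | 0
  67 | 11111111000 | 1 | 0
  68 | 11111110000 | 1 | 0
  69 | 11111100000 | 1 | 0
  70 | 11111000000 | 1 | 0
  71 | 11110000000 | 1 | 0
  72 | 11100000000 | 1 | 0
  73 | 11000000000 | 1 | 1
  74 | 10000000001 | 1 | 1
  75 | 00000000011 | 0 | 0
  76 | 00000000110 | 0 | 0
  77 | 00000001100 | 0 | 0
  78 | 00000011000 | 0 | 0
  79 | 00000110000 | 0 | 0
  80 | 00001100000 | 0 | 0
  81 | 00011000000 | 0 | 0
  82 | 00110000000 | 0 | 1
  83 | 01100000001 | 0 | 1
  84 | 11000000011 | 1 | 1
  85 | 10000000111 | 1 | 1
  86 | 00000001111 | 0 | 0
  87 | 00000011110 | 0 | 0
  88 | 00000111100 | 0 | 0
  89 | 00001111000 | 0 | 0
  90 | 00011110000 | 0 | 0
  91 | 00111100000 | 0 | 1
  92 | 01111000001 | 0 | 1
  93 | 11110000011 | 1 | 0
  94 | 11100000110 | 1 | 0
  95 | 11000001100 | 1 | 1
  96 | 10000011001 | 1 | 1
  97 | 00000110011 | 0 | 0
  98 | 00001100110 | 0 | 0
  99 | 00011001100 | 0 | 0
 100 | 00110011000 | 0 | 1
 101 | 01100110001 | 0 | 1
 102 | 11001100011 | 1 | 1
 103 | 10011000111 | 1 | 1
 104 | 00110001111 | 0 | 1
 105 | 01100011111 | 0 | 1
 106 | 11000111111 | 1 | 1
 107 | 10001111111 | 1 | 1
 108 | 00011111111 | 0 | 0
 109 | 00111111110 | 0 | 1
 110 | 01111111101 | 0 | 1
 111 | 11111111011 | 1 | 0
 112 | 11111110110 | 1 | 0
 113 | 11111101100 | 1 | 0
 114 | 11111011000 | 1 | 0
 115 | 11110110000 | 1 | 0
 116 | 11101100000 | 1 | 0
 117 | 11011000000 | 1 | 1
 118 | 10110000001 | 1 | 0
 119 | 01100000010 | 0 | 1
 120 | 11000000101 | 1 | 1
 121 | 10000001011 | 1 | 1
 122 | 00000010111 | 0 | 0
 123 | 00000101110 | 0 | 0
 124 | 00001011100 | 0 | 0
 125 | 00010111000 | 0 | 0
 126 | 00101110000 | 0 | 1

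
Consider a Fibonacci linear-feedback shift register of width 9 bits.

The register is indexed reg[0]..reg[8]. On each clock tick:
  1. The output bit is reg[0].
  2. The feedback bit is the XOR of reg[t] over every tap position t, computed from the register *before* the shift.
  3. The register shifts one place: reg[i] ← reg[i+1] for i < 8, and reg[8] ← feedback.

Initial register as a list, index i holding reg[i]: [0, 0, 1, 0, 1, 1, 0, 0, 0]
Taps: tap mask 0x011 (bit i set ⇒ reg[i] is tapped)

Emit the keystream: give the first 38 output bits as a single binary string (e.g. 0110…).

00101100011101011001011001111000111110

step | reg (before) | out | fb
   0 | 001011000 | 0 | 1
   1 | 010110001 | 0 | 1
   2 | 101100011 | 1 | 1
   3 | 011000111 | 0 | 0
   4 | 110001110 | 1 | 1
   5 | 100011101 | 1 | 0
   6 | 000111010 | 0 | 1
   7 | 001110101 | 0 | 1
   8 | 011101011 | 0 | 0
   9 | 111010110 | 1 | 0
  10 | 110101100 | 1 | 1
  11 | 101011001 | 1 | 0
  12 | 010110010 | 0 | 1
  13 | 101100101 | 1 | 1
  14 | 011001011 | 0 | 0
  15 | 110010110 | 1 | 0
  16 | 100101100 | 1 | 1
  17 | 001011001 | 0 | 1
  18 | 010110011 | 0 | 1
  19 | 101100111 | 1 | 1
  20 | 011001111 | 0 | 0
  21 | 110011110 | 1 | 0
  22 | 100111100 | 1 | 0
  23 | 001111000 | 0 | 1
  24 | 011110001 | 0 | 1
  25 | 111100011 | 1 | 1
  26 | 111000111 | 1 | 1
  27 | 110001111 | 1 | 1
  28 | 100011111 | 1 | 0
  29 | 000111110 | 0 | 1
  30 | 001111101 | 0 | 1
  31 | 011111011 | 0 | 1
  32 | 111110111 | 1 | 0
  33 | 111101110 | 1 | 1
  34 | 111011101 | 1 | 0
  35 | 110111010 | 1 | 0
  36 | 101110100 | 1 | 0
  37 | 011101000 | 0 | 0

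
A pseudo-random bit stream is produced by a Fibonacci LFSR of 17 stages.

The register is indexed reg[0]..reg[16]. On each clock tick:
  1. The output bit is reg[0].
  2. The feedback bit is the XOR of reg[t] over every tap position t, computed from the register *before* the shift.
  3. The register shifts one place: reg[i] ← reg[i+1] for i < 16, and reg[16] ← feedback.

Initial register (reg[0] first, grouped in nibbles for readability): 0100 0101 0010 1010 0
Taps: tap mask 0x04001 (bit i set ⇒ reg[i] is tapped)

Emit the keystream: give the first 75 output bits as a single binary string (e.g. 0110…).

010001010010101001101111011110100111100010101000001110110011001001010111011

tick  register→output (feedback)
  0  01000101001010100→0 (1)
  1  10001010010101001→1 (1)
  2  00010100101010011→0 (0)
  3  00101001010100110→0 (1)
  4  01010010101001101→0 (1)
  5  10100101010011011→1 (1)
  6  01001010100110111→0 (1)
  7  10010101001101111→1 (0)
  8  00101010011011110→0 (1)
  9  01010100110111101→0 (1)
 10  10101001101111011→1 (1)
 11  01010011011110111→0 (1)
 12  10100110111101111→1 (0)
 13  01001101111011110→0 (1)
 14  10011011110111101→1 (0)
 15  00110111101111010→0 (0)
 16  01101111011110100→0 (1)
 17  11011110111101001→1 (1)
 18  10111101111010011→1 (1)
 19  01111011110100111→0 (1)
 20  11110111101001111→1 (0)
 21  11101111010011110→1 (0)
 22  11011110100111100→1 (0)
 23  10111101001111000→1 (1)
 24  01111010011110001→0 (0)
 25  11110100111100010→1 (1)
 26  11101001111000101→1 (0)
 27  11010011110001010→1 (1)
 28  10100111100010101→1 (0)
 29  01001111000101010→0 (0)
 30  10011110001010100→1 (0)
 31  00111100010101000→0 (0)
 32  01111000101010000→0 (0)
 33  11110001010100000→1 (1)
 34  11100010101000001→1 (1)
 35  11000101010000011→1 (1)
 36  10001010100000111→1 (0)
 37  00010101000001110→0 (1)
 38  00101010000011101→0 (1)
 39  01010100000111011→0 (0)
 40  10101000001110110→1 (0)
 41  01010000011101100→0 (1)
 42  10100000111011001→1 (1)
 43  01000001110110011→0 (0)
 44  10000011101100110→1 (0)
 45  00000111011001100→0 (1)
 46  00001110110011001→0 (0)
 47  00011101100110010→0 (0)
 48  00111011001100100→0 (1)
 49  01110110011001001→0 (0)
 50  11101100110010010→1 (1)
 51  11011001100100101→1 (0)
 52  10110011001001010→1 (1)
 53  01100110010010101→0 (1)
 54  11001100100101011→1 (1)
 55  10011001001010111→1 (0)
 56  00110010010101110→0 (1)
 57  01100100101011101→0 (1)
 58  11001001010111011→1 (1)
 59  10010010101110111→1 (0)
 60  00100101011101110→0 (1)
 61  01001010111011101→0 (1)
 62  10010101110111011→1 (1)
 63  00101011101110111→0 (1)
 64  01010111011101111→0 (1)
 65  10101110111011111→1 (0)
 66  01011101110111110→0 (1)
 67  10111011101111101→1 (0)
 68  01110111011111010→0 (0)
 69  11101110111110100→1 (0)
 70  11011101111101000→1 (1)
 71  10111011111010001→1 (1)
 72  01110111110100011→0 (0)
 73  11101111101000110→1 (0)
 74  11011111010001100→1 (0)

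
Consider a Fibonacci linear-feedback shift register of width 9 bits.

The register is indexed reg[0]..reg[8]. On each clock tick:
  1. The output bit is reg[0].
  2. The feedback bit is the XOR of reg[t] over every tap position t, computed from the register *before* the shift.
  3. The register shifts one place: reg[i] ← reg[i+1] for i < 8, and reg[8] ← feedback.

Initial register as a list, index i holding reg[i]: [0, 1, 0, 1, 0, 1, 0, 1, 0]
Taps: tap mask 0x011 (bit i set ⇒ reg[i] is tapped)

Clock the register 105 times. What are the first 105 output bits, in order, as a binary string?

step | reg (before) | out | fb
   0 | 010101010 | 0 | 0
   1 | 101010100 | 1 | 0
   2 | 010101000 | 0 | 0
   3 | 101010000 | 1 | 0
   4 | 010100000 | 0 | 0
   5 | 101000000 | 1 | 1
   6 | 010000001 | 0 | 0
   7 | 100000010 | 1 | 1
   8 | 000000101 | 0 | 0
   9 | 000001010 | 0 | 0
  10 | 000010100 | 0 | 1
  11 | 000101001 | 0 | 0
  12 | 001010010 | 0 | 1
  13 | 010100101 | 0 | 0
  14 | 101001010 | 1 | 1
  15 | 010010101 | 0 | 1
  16 | 100101011 | 1 | 1
  17 | 001010111 | 0 | 1
  18 | 010101111 | 0 | 0
  19 | 101011110 | 1 | 0
  20 | 010111100 | 0 | 1
  21 | 101111001 | 1 | 0
  22 | 011110010 | 0 | 1
  23 | 111100101 | 1 | 1
  24 | 111001011 | 1 | 1
  25 | 110010111 | 1 | 0
  26 | 100101110 | 1 | 1
  27 | 001011101 | 0 | 1
  28 | 010111011 | 0 | 1
  29 | 101110111 | 1 | 0
  30 | 011101110 | 0 | 0
  31 | 111011100 | 1 | 0
  32 | 110111000 | 1 | 0
  33 | 101110000 | 1 | 0
  34 | 011100000 | 0 | 0
  35 | 111000000 | 1 | 1
  36 | 110000001 | 1 | 1
  37 | 100000011 | 1 | 1
  38 | 000000111 | 0 | 0
  39 | 000001110 | 0 | 0
  40 | 000011100 | 0 | 1
  41 | 000111001 | 0 | 1
  42 | 001110011 | 0 | 1
  43 | 011100111 | 0 | 0
  44 | 111001110 | 1 | 1
  45 | 110011101 | 1 | 0
  46 | 100111010 | 1 | 0
  47 | 001110100 | 0 | 1
  48 | 011101001 | 0 | 0
  49 | 111010010 | 1 | 0
  50 | 110100100 | 1 | 1
  51 | 101001001 | 1 | 1
  52 | 010010011 | 0 | 1
  53 | 100100111 | 1 | 1
  54 | 001001111 | 0 | 0
  55 | 010011110 | 0 | 1
  56 | 100111101 | 1 | 0
  57 | 001111010 | 0 | 1
  58 | 011110101 | 0 | 1
  59 | 111101011 | 1 | 1
  60 | 111010111 | 1 | 0
  61 | 110101110 | 1 | 1
  62 | 101011101 | 1 | 0
  63 | 010111010 | 0 | 1
  64 | 101110101 | 1 | 0
  65 | 011101010 | 0 | 0
  66 | 111010100 | 1 | 0
  67 | 110101000 | 1 | 1
  68 | 101010001 | 1 | 0
  69 | 010100010 | 0 | 0
  70 | 101000100 | 1 | 1
  71 | 010001001 | 0 | 0
  72 | 100010010 | 1 | 0
  73 | 000100100 | 0 | 0
  74 | 001001000 | 0 | 0
  75 | 010010000 | 0 | 1
  76 | 100100001 | 1 | 1
  77 | 001000011 | 0 | 0
  78 | 010000110 | 0 | 0
  79 | 100001100 | 1 | 1
  80 | 000011001 | 0 | 1
  81 | 000110011 | 0 | 1
  82 | 001100111 | 0 | 0
  83 | 011001110 | 0 | 0
  84 | 110011100 | 1 | 0
  85 | 100111000 | 1 | 0
  86 | 001110000 | 0 | 1
  87 | 011100001 | 0 | 0
  88 | 111000010 | 1 | 1
  89 | 110000101 | 1 | 1
  90 | 100001011 | 1 | 1
  91 | 000010111 | 0 | 1
  92 | 000101111 | 0 | 0
  93 | 001011110 | 0 | 1
  94 | 010111101 | 0 | 1
  95 | 101111011 | 1 | 0
  96 | 011110110 | 0 | 1
  97 | 111101101 | 1 | 1
  98 | 111011011 | 1 | 0
  99 | 110110110 | 1 | 0
 100 | 101101100 | 1 | 1
 101 | 011011001 | 0 | 1
 102 | 110110011 | 1 | 0
 103 | 101100110 | 1 | 1
 104 | 011001101 | 0 | 0

010101010000001010010101111001011101110000001110011101001001111010111010100010010000110011100001011110110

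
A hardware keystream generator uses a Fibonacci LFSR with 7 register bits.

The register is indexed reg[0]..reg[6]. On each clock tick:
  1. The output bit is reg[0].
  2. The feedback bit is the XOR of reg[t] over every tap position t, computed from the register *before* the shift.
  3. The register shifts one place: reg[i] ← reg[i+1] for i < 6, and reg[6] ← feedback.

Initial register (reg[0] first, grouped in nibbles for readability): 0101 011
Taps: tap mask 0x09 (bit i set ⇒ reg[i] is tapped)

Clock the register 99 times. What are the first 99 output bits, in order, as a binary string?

010101111101001010001101110001111111000011101111001011001001000000100010011000101110101101100000110

tick  register→output (feedback)
  0  0101011→0 (1)
  1  1010111→1 (1)
  2  0101111→0 (1)
  3  1011111→1 (0)
  4  0111110→0 (1)
  5  1111101→1 (0)
  6  1111010→1 (0)
  7  1110100→1 (1)
  8  1101001→1 (0)
  9  1010010→1 (1)
 10  0100101→0 (0)
 11  1001010→1 (0)
 12  0010100→0 (0)
 13  0101000→0 (1)
 14  1010001→1 (1)
 15  0100011→0 (0)
 16  1000110→1 (1)
 17  0001101→0 (1)
 18  0011011→0 (1)
 19  0110111→0 (0)
 20  1101110→1 (0)
 21  1011100→1 (0)
 22  0111000→0 (1)
 23  1110001→1 (1)
 24  1100011→1 (1)
 25  1000111→1 (1)
 26  0001111→0 (1)
 27  0011111→0 (1)
 28  0111111→0 (1)
 29  1111111→1 (0)
 30  1111110→1 (0)
 31  1111100→1 (0)
 32  1111000→1 (0)
 33  1110000→1 (1)
 34  1100001→1 (1)
 35  1000011→1 (1)
 36  0000111→0 (0)
 37  0001110→0 (1)
 38  0011101→0 (1)
 39  0111011→0 (1)
 40  1110111→1 (1)
 41  1101111→1 (0)
 42  1011110→1 (0)
 43  0111100→0 (1)
 44  1111001→1 (0)
 45  1110010→1 (1)
 46  1100101→1 (1)
 47  1001011→1 (0)
 48  0010110→0 (0)
 49  0101100→0 (1)
 50  1011001→1 (0)
 51  0110010→0 (0)
 52  1100100→1 (1)
 53  1001001→1 (0)
 54  0010010→0 (0)
 55  0100100→0 (0)
 56  1001000→1 (0)
 57  0010000→0 (0)
 58  0100000→0 (0)
 59  1000000→1 (1)
 60  0000001→0 (0)
 61  0000010→0 (0)
 62  0000100→0 (0)
 63  0001000→0 (1)
 64  0010001→0 (0)
 65  0100010→0 (0)
 66  1000100→1 (1)
 67  0001001→0 (1)
 68  0010011→0 (0)
 69  0100110→0 (0)
 70  1001100→1 (0)
 71  0011000→0 (1)
 72  0110001→0 (0)
 73  1100010→1 (1)
 74  1000101→1 (1)
 75  0001011→0 (1)
 76  0010111→0 (0)
 77  0101110→0 (1)
 78  1011101→1 (0)
 79  0111010→0 (1)
 80  1110101→1 (1)
 81  1101011→1 (0)
 82  1010110→1 (1)
 83  0101101→0 (1)
 84  1011011→1 (0)
 85  0110110→0 (0)
 86  1101100→1 (0)
 87  1011000→1 (0)
 88  0110000→0 (0)
 89  1100000→1 (1)
 90  1000001→1 (1)
 91  0000011→0 (0)
 92  0000110→0 (0)
 93  0001100→0 (1)
 94  0011001→0 (1)
 95  0110011→0 (0)
 96  1100110→1 (1)
 97  1001101→1 (0)
 98  0011010→0 (1)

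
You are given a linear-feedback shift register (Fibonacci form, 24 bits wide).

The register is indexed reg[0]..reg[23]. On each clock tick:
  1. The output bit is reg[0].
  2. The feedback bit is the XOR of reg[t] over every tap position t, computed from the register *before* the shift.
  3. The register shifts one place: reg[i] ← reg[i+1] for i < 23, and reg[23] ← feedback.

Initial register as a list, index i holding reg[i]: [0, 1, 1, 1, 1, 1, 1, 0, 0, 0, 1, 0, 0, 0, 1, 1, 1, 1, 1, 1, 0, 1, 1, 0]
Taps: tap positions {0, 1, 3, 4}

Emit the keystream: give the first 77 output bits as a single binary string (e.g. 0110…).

k : reg_k → out_k, fb_k
0: 011111100010001111110110 → 0, fb=1
1: 111111000100011111101101 → 1, fb=0
2: 111110001000111111011010 → 1, fb=0
3: 111100010001111110110100 → 1, fb=1
4: 111000100011111101101001 → 1, fb=0
5: 110001000111111011010010 → 1, fb=0
6: 100010001111110110100100 → 1, fb=0
7: 000100011111101101001000 → 0, fb=1
8: 001000111111011010010001 → 0, fb=0
9: 010001111110110100100010 → 0, fb=1
10: 100011111101101001000101 → 1, fb=0
11: 000111111011010010001010 → 0, fb=0
12: 001111110110100100010100 → 0, fb=0
13: 011111101101001000101000 → 0, fb=1
14: 111111011010010001010001 → 1, fb=0
15: 111110110100100010100010 → 1, fb=0
16: 111101101001000101000100 → 1, fb=1
17: 111011010010001010001001 → 1, fb=1
18: 110110100100010100010011 → 1, fb=0
19: 101101001000101000100110 → 1, fb=0
20: 011010010001010001001100 → 0, fb=0
21: 110100100010100010011000 → 1, fb=1
22: 101001000101000100110001 → 1, fb=1
23: 010010001010001001100011 → 0, fb=0
24: 100100010100010011000110 → 1, fb=0
25: 001000101000100110001100 → 0, fb=0
26: 010001010001001100011000 → 0, fb=1
27: 100010100010011000110001 → 1, fb=0
28: 000101000100110001100010 → 0, fb=1
29: 001010001001100011000101 → 0, fb=1
30: 010100010011000110001011 → 0, fb=0
31: 101000100110001100010110 → 1, fb=1
32: 010001001100011000101101 → 0, fb=1
33: 100010011000110001011011 → 1, fb=0
34: 000100110001100010110110 → 0, fb=1
35: 001001100011000101101101 → 0, fb=0
36: 010011000110001011011010 → 0, fb=0
37: 100110001100010110110100 → 1, fb=1
38: 001100011000101101101001 → 0, fb=1
39: 011000110001011011010011 → 0, fb=1
40: 110001100010110110100111 → 1, fb=0
41: 100011000101101101001110 → 1, fb=0
42: 000110001011011010011100 → 0, fb=0
43: 001100010110110100111000 → 0, fb=1
44: 011000101101101001110001 → 0, fb=1
45: 110001011011010011100011 → 1, fb=0
46: 100010110110100111000110 → 1, fb=0
47: 000101101101001110001100 → 0, fb=1
48: 001011011010011100011001 → 0, fb=1
49: 010110110100111000110011 → 0, fb=1
50: 101101101001110001100111 → 1, fb=0
51: 011011010011100011001110 → 0, fb=0
52: 110110100111000110011100 → 1, fb=0
53: 101101001110001100111000 → 1, fb=0
54: 011010011100011001110000 → 0, fb=0
55: 110100111000110011100000 → 1, fb=1
56: 101001110001100111000001 → 1, fb=1
57: 010011100011001110000011 → 0, fb=0
58: 100111000110011100000110 → 1, fb=1
59: 001110001100111000001101 → 0, fb=0
60: 011100011001110000011010 → 0, fb=0
61: 111000110011100000110100 → 1, fb=0
62: 110001100111000001101000 → 1, fb=0
63: 100011001110000011010000 → 1, fb=0
64: 000110011100000110100000 → 0, fb=0
65: 001100111000001101000000 → 0, fb=1
66: 011001110000011010000001 → 0, fb=1
67: 110011100000110100000011 → 1, fb=1
68: 100111000001101000000111 → 1, fb=1
69: 001110000011010000001111 → 0, fb=0
70: 011100000110100000011110 → 0, fb=0
71: 111000001101000000111100 → 1, fb=0
72: 110000011010000001111000 → 1, fb=0
73: 100000110100000011110000 → 1, fb=1
74: 000001101000000111100001 → 0, fb=0
75: 000011010000001111000010 → 0, fb=1
76: 000110100000011110000101 → 0, fb=0

01111110001000111111011010010001010001001100011000101101101001110001100111000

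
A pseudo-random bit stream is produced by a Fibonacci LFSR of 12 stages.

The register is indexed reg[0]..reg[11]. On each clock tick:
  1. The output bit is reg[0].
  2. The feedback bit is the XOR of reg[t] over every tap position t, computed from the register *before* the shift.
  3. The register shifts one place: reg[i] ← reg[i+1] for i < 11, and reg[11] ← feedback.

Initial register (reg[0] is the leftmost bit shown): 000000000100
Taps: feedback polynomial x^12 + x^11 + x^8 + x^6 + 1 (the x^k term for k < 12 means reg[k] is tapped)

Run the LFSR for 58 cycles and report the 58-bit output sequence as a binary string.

k : reg_k → out_k, fb_k
0: 000000000100 → 0, fb=0
1: 000000001000 → 0, fb=1
2: 000000010001 → 0, fb=1
3: 000000100011 → 0, fb=0
4: 000001000110 → 0, fb=0
5: 000010001100 → 0, fb=1
6: 000100011001 → 0, fb=0
7: 001000110010 → 0, fb=1
8: 010001100101 → 0, fb=0
9: 100011001010 → 1, fb=0
10: 000110010100 → 0, fb=0
11: 001100101000 → 0, fb=0
12: 011001010000 → 0, fb=0
13: 110010100000 → 1, fb=0
14: 100101000000 → 1, fb=1
15: 001010000001 → 0, fb=1
16: 010100000011 → 0, fb=1
17: 101000000111 → 1, fb=0
18: 010000001110 → 0, fb=1
19: 100000011101 → 1, fb=1
20: 000000111011 → 0, fb=1
21: 000001110111 → 0, fb=0
22: 000011101110 → 0, fb=0
23: 000111011100 → 0, fb=1
24: 001110111001 → 0, fb=1
25: 011101110011 → 0, fb=0
26: 111011100110 → 1, fb=0
27: 110111001100 → 1, fb=0
28: 101110011000 → 1, fb=0
29: 011100110000 → 0, fb=1
30: 111001100001 → 1, fb=1
31: 110011000011 → 1, fb=0
32: 100110000110 → 1, fb=1
33: 001100001101 → 0, fb=0
34: 011000011010 → 0, fb=1
35: 110000110101 → 1, fb=1
36: 100001101011 → 1, fb=0
37: 000011010110 → 0, fb=0
38: 000110101100 → 0, fb=0
39: 001101011000 → 0, fb=1
40: 011010110001 → 0, fb=0
41: 110101100010 → 1, fb=0
42: 101011000100 → 1, fb=1
43: 010110001001 → 0, fb=0
44: 101100010010 → 1, fb=1
45: 011000100101 → 0, fb=0
46: 110001001010 → 1, fb=0
47: 100010010100 → 1, fb=1
48: 000100101001 → 0, fb=1
49: 001001010011 → 0, fb=1
50: 010010100111 → 0, fb=0
51: 100101001110 → 1, fb=0
52: 001010011100 → 0, fb=1
53: 010100111001 → 0, fb=1
54: 101001110011 → 1, fb=1
55: 010011100111 → 0, fb=0
56: 100111001110 → 1, fb=0
57: 001110011100 → 0, fb=1

0000000001000110010100000011101110011000011010110001001010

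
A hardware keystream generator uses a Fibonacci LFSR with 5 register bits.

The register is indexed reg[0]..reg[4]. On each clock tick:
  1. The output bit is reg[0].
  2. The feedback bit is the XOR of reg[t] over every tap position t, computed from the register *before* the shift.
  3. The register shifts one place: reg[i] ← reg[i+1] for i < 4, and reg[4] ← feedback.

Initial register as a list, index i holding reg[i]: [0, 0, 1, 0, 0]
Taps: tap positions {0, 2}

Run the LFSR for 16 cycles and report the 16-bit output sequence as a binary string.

k : reg_k → out_k, fb_k
0: 00100 → 0, fb=1
1: 01001 → 0, fb=0
2: 10010 → 1, fb=1
3: 00101 → 0, fb=1
4: 01011 → 0, fb=0
5: 10110 → 1, fb=0
6: 01100 → 0, fb=1
7: 11001 → 1, fb=1
8: 10011 → 1, fb=1
9: 00111 → 0, fb=1
10: 01111 → 0, fb=1
11: 11111 → 1, fb=0
12: 11110 → 1, fb=0
13: 11100 → 1, fb=0
14: 11000 → 1, fb=1
15: 10001 → 1, fb=1

0010010110011111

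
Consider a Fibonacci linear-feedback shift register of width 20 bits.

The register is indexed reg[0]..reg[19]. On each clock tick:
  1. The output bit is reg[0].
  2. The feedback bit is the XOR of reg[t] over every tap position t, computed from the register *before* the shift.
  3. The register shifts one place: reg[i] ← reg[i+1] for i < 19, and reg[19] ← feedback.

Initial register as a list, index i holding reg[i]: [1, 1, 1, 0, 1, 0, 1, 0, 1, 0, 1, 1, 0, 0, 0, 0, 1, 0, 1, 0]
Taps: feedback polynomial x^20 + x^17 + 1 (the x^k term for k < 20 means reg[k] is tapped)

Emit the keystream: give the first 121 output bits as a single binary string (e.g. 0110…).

tick  register→output (feedback)
  0  11101010101100001010→1 (1)
  1  11010101011000010101→1 (0)
  2  10101010110000101010→1 (1)
  3  01010101100001010101→0 (1)
  4  10101011000010101011→1 (1)
  5  01010110000101010111→0 (1)
  6  10101100001010101111→1 (0)
  7  01011000010101011110→0 (1)
  8  10110000101010111101→1 (0)
  9  01100001010101111010→0 (0)
 10  11000010101011110100→1 (0)
 11  10000101010111101000→1 (1)
 12  00001010101111010001→0 (0)
 13  00010101011110100010→0 (0)
 14  00101010111101000100→0 (1)
 15  01010101111010001001→0 (0)
 16  10101011110100010010→1 (1)
 17  01010111101000100101→0 (1)
 18  10101111010001001011→1 (1)
 19  01011110100010010111→0 (1)
 20  10111101000100101111→1 (0)
 21  01111010001001011110→0 (1)
 22  11110100010010111101→1 (0)
 23  11101000100101111010→1 (1)
 24  11010001001011110101→1 (0)
 25  10100010010111101010→1 (1)
 26  01000100101111010101→0 (1)
 27  10001001011110101011→1 (1)
 28  00010010111101010111→0 (1)
 29  00100101111010101111→0 (1)
 30  01001011110101011111→0 (1)
 31  10010111101010111111→1 (0)
 32  00101111010101111110→0 (1)
 33  01011110101011111101→0 (1)
 34  10111101010111111011→1 (1)
 35  01111010101111110111→0 (1)
 36  11110101011111101111→1 (0)
 37  11101010111111011110→1 (0)
 38  11010101111110111100→1 (0)
 39  10101011111101111000→1 (1)
 40  01010111111011110001→0 (0)
 41  10101111110111100010→1 (1)
 42  01011111101111000101→0 (1)
 43  10111111011110001011→1 (1)
 44  01111110111100010111→0 (1)
 45  11111101111000101111→1 (0)
 46  11111011110001011110→1 (0)
 47  11110111100010111100→1 (0)
 48  11101111000101111000→1 (1)
 49  11011110001011110001→1 (1)
 50  10111100010111100011→1 (1)
 51  01111000101111000111→0 (1)
 52  11110001011110001111→1 (0)
 53  11100010111100011110→1 (0)
 54  11000101111000111100→1 (0)
 55  10001011110001111000→1 (1)
 56  00010111100011110001→0 (0)
 57  00101111000111100010→0 (0)
 58  01011110001111000100→0 (1)
 59  10111100011110001001→1 (1)
 60  01111000111100010011→0 (0)
 61  11110001111000100110→1 (0)
 62  11100011110001001100→1 (0)
 63  11000111100010011000→1 (1)
 64  10001111000100110001→1 (1)
 65  00011110001001100011→0 (0)
 66  00111100010011000110→0 (1)
 67  01111000100110001101→0 (1)
 68  11110001001100011011→1 (1)
 69  11100010011000110111→1 (0)
 70  11000100110001101110→1 (0)
 71  10001001100011011100→1 (0)
 72  00010011000110111000→0 (0)
 73  00100110001101110000→0 (0)
 74  01001100011011100000→0 (0)
 75  10011000110111000000→1 (1)
 76  00110001101110000001→0 (0)
 77  01100011011100000010→0 (0)
 78  11000110111000000100→1 (0)
 79  10001101110000001000→1 (1)
 80  00011011100000010001→0 (0)
 81  00110111000000100010→0 (0)
 82  01101110000001000100→0 (1)
 83  11011100000010001001→1 (1)
 84  10111000000100010011→1 (1)
 85  01110000001000100111→0 (1)
 86  11100000010001001111→1 (0)
 87  11000000100010011110→1 (0)
 88  10000001000100111100→1 (0)
 89  00000010001001111000→0 (0)
 90  00000100010011110000→0 (0)
 91  00001000100111100000→0 (0)
 92  00010001001111000000→0 (0)
 93  00100010011110000000→0 (0)
 94  01000100111100000000→0 (0)
 95  10001001111000000000→1 (1)
 96  00010011110000000001→0 (0)
 97  00100111100000000010→0 (0)
 98  01001111000000000100→0 (1)
 99  10011110000000001001→1 (1)
100  00111100000000010011→0 (0)
101  01111000000000100110→0 (1)
102  11110000000001001101→1 (0)
103  11100000000010011010→1 (1)
104  11000000000100110101→1 (0)
105  10000000001001101010→1 (1)
106  00000000010011010101→0 (1)
107  00000000100110101011→0 (0)
108  00000001001101010110→0 (1)
109  00000010011010101101→0 (1)
110  00000100110101011011→0 (0)
111  00001001101010110110→0 (1)
112  00010011010101101101→0 (1)
113  00100110101011011011→0 (0)
114  01001101010110110110→0 (1)
115  10011010101101101101→1 (0)
116  00110101011011011010→0 (0)
117  01101010110110110100→0 (1)
118  11010101101101101001→1 (1)
119  10101011011011010011→1 (1)
120  01010110110110100111→0 (1)

1110101010110000101010111101000100101111010101111110111100010111100011110001001100011011100000010001001111000000000100110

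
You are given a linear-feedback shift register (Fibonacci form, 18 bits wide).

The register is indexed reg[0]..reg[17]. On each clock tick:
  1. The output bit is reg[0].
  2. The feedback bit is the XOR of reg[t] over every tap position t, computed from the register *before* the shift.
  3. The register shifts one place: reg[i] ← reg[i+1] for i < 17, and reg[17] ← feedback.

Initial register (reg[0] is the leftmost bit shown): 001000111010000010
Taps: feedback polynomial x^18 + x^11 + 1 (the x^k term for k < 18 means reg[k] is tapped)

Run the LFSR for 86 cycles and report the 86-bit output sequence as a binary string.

00100011101000001000100111111011110101011101010101011111110010101100001001110110010111

step | reg (before) | out | fb
   0 | 001000111010000010 | 0 | 0
   1 | 010001110100000100 | 0 | 0
   2 | 100011101000001000 | 1 | 1
   3 | 000111010000010001 | 0 | 0
   4 | 001110100000100010 | 0 | 0
   5 | 011101000001000100 | 0 | 1
   6 | 111010000010001001 | 1 | 1
   7 | 110100000100010011 | 1 | 1
   8 | 101000001000100111 | 1 | 1
   9 | 010000010001001111 | 0 | 1
  10 | 100000100010011111 | 1 | 1
  11 | 000001000100111111 | 0 | 0
  12 | 000010001001111110 | 0 | 1
  13 | 000100010011111101 | 0 | 1
  14 | 001000100111111011 | 0 | 1
  15 | 010001001111110111 | 0 | 1
  16 | 100010011111101111 | 1 | 0
  17 | 000100111111011110 | 0 | 1
  18 | 001001111110111101 | 0 | 0
  19 | 010011111101111010 | 0 | 1
  20 | 100111111011110101 | 1 | 0
  21 | 001111110111101010 | 0 | 1
  22 | 011111101111010101 | 0 | 1
  23 | 111111011110101011 | 1 | 1
  24 | 111110111101010111 | 1 | 0
  25 | 111101111010101110 | 1 | 1
  26 | 111011110101011101 | 1 | 0
  27 | 110111101010111010 | 1 | 1
  28 | 101111010101110101 | 1 | 0
  29 | 011110101011101010 | 0 | 1
  30 | 111101010111010101 | 1 | 0
  31 | 111010101110101010 | 1 | 1
  32 | 110101011101010101 | 1 | 0
  33 | 101010111010101010 | 1 | 1
  34 | 010101110101010101 | 0 | 1
  35 | 101011101010101011 | 1 | 1
  36 | 010111010101010111 | 0 | 1
  37 | 101110101010101111 | 1 | 1
  38 | 011101010101011111 | 0 | 1
  39 | 111010101010111111 | 1 | 1
  40 | 110101010101111111 | 1 | 0
  41 | 101010101011111110 | 1 | 0
  42 | 010101010111111100 | 0 | 1
  43 | 101010101111111001 | 1 | 0
  44 | 010101011111110010 | 0 | 1
  45 | 101010111111100101 | 1 | 0
  46 | 010101111111001010 | 0 | 1
  47 | 101011111110010101 | 1 | 1
  48 | 010111111100101011 | 0 | 0
  49 | 101111111001010110 | 1 | 0
  50 | 011111110010101100 | 0 | 0
  51 | 111111100101011000 | 1 | 0
  52 | 111111001010110000 | 1 | 1
  53 | 111110010101100001 | 1 | 0
  54 | 111100101011000010 | 1 | 0
  55 | 111001010110000100 | 1 | 1
  56 | 110010101100001001 | 1 | 1
  57 | 100101011000010011 | 1 | 1
  58 | 001010110000100111 | 0 | 0
  59 | 010101100001001110 | 0 | 1
  60 | 101011000010011101 | 1 | 1
  61 | 010110000100111011 | 0 | 0
  62 | 101100001001110110 | 1 | 0
  63 | 011000010011101100 | 0 | 1
  64 | 110000100111011001 | 1 | 0
  65 | 100001001110110010 | 1 | 1
  66 | 000010011101100101 | 0 | 1
  67 | 000100111011001011 | 0 | 1
  68 | 001001110110010111 | 0 | 0
  69 | 010011101100101110 | 0 | 0
  70 | 100111011001011100 | 1 | 0
  71 | 001110110010111000 | 0 | 0
  72 | 011101100101110000 | 0 | 1
  73 | 111011001011100001 | 1 | 0
  74 | 110110010111000010 | 1 | 0
  75 | 101100101110000100 | 1 | 1
  76 | 011001011100001001 | 0 | 0
  77 | 110010111000010010 | 1 | 1
  78 | 100101110000100101 | 1 | 1
  79 | 001011100001001011 | 0 | 1
  80 | 010111000010010111 | 0 | 0
  81 | 101110000100101110 | 1 | 1
  82 | 011100001001011101 | 0 | 1
  83 | 111000010010111011 | 1 | 1
  84 | 110000100101110111 | 1 | 0
  85 | 100001001011101110 | 1 | 0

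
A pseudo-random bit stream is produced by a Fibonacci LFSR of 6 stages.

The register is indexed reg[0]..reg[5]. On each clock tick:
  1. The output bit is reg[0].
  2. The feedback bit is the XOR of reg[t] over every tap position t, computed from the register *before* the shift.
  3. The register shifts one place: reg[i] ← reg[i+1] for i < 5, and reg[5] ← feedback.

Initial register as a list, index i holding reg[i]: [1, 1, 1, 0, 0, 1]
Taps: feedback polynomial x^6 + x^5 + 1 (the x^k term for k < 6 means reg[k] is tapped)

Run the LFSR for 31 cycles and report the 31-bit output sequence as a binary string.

step | reg (before) | out | fb
   0 | 111001 | 1 | 0
   1 | 110010 | 1 | 1
   2 | 100101 | 1 | 0
   3 | 001010 | 0 | 0
   4 | 010100 | 0 | 0
   5 | 101000 | 1 | 1
   6 | 010001 | 0 | 1
   7 | 100011 | 1 | 0
   8 | 000110 | 0 | 0
   9 | 001100 | 0 | 0
  10 | 011000 | 0 | 0
  11 | 110000 | 1 | 1
  12 | 100001 | 1 | 0
  13 | 000010 | 0 | 0
  14 | 000100 | 0 | 0
  15 | 001000 | 0 | 0
  16 | 010000 | 0 | 0
  17 | 100000 | 1 | 1
  18 | 000001 | 0 | 1
  19 | 000011 | 0 | 1
  20 | 000111 | 0 | 1
  21 | 001111 | 0 | 1
  22 | 011111 | 0 | 1
  23 | 111111 | 1 | 0
  24 | 111110 | 1 | 1
  25 | 111101 | 1 | 0
  26 | 111010 | 1 | 1
  27 | 110101 | 1 | 0
  28 | 101010 | 1 | 1
  29 | 010101 | 0 | 1
  30 | 101011 | 1 | 0

1110010100011000010000011111101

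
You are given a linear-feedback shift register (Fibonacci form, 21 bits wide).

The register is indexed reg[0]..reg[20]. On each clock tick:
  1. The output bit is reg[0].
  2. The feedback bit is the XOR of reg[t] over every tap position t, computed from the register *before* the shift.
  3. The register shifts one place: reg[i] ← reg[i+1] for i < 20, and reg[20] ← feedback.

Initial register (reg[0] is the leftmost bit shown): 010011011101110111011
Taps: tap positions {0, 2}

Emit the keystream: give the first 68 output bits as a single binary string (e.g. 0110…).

k : reg_k → out_k, fb_k
0: 010011011101110111011 → 0, fb=0
1: 100110111011101110110 → 1, fb=1
2: 001101110111011101101 → 0, fb=1
3: 011011101110111011011 → 0, fb=1
4: 110111011101110110111 → 1, fb=1
5: 101110111011101101111 → 1, fb=0
6: 011101110111011011110 → 0, fb=1
7: 111011101110110111101 → 1, fb=0
8: 110111011101101111010 → 1, fb=1
9: 101110111011011110101 → 1, fb=0
10: 011101110110111101010 → 0, fb=1
11: 111011101101111010101 → 1, fb=0
12: 110111011011110101010 → 1, fb=1
13: 101110110111101010101 → 1, fb=0
14: 011101101111010101010 → 0, fb=1
15: 111011011110101010101 → 1, fb=0
16: 110110111101010101010 → 1, fb=1
17: 101101111010101010101 → 1, fb=0
18: 011011110101010101010 → 0, fb=1
19: 110111101010101010101 → 1, fb=1
20: 101111010101010101011 → 1, fb=0
21: 011110101010101010110 → 0, fb=1
22: 111101010101010101101 → 1, fb=0
23: 111010101010101011010 → 1, fb=0
24: 110101010101010110100 → 1, fb=1
25: 101010101010101101001 → 1, fb=0
26: 010101010101011010010 → 0, fb=0
27: 101010101010110100100 → 1, fb=0
28: 010101010101101001000 → 0, fb=0
29: 101010101011010010000 → 1, fb=0
30: 010101010110100100000 → 0, fb=0
31: 101010101101001000000 → 1, fb=0
32: 010101011010010000000 → 0, fb=0
33: 101010110100100000000 → 1, fb=0
34: 010101101001000000000 → 0, fb=0
35: 101011010010000000000 → 1, fb=0
36: 010110100100000000000 → 0, fb=0
37: 101101001000000000000 → 1, fb=0
38: 011010010000000000000 → 0, fb=1
39: 110100100000000000001 → 1, fb=1
40: 101001000000000000011 → 1, fb=0
41: 010010000000000000110 → 0, fb=0
42: 100100000000000001100 → 1, fb=1
43: 001000000000000011001 → 0, fb=1
44: 010000000000000110011 → 0, fb=0
45: 100000000000001100110 → 1, fb=1
46: 000000000000011001101 → 0, fb=0
47: 000000000000110011010 → 0, fb=0
48: 000000000001100110100 → 0, fb=0
49: 000000000011001101000 → 0, fb=0
50: 000000000110011010000 → 0, fb=0
51: 000000001100110100000 → 0, fb=0
52: 000000011001101000000 → 0, fb=0
53: 000000110011010000000 → 0, fb=0
54: 000001100110100000000 → 0, fb=0
55: 000011001101000000000 → 0, fb=0
56: 000110011010000000000 → 0, fb=0
57: 001100110100000000000 → 0, fb=1
58: 011001101000000000001 → 0, fb=1
59: 110011010000000000011 → 1, fb=1
60: 100110100000000000111 → 1, fb=1
61: 001101000000000001111 → 0, fb=1
62: 011010000000000011111 → 0, fb=1
63: 110100000000000111111 → 1, fb=1
64: 101000000000001111111 → 1, fb=0
65: 010000000000011111110 → 0, fb=0
66: 100000000000111111100 → 1, fb=1
67: 000000000001111111001 → 0, fb=0

01001101110111011101101111010101010101011010010000000000000110011010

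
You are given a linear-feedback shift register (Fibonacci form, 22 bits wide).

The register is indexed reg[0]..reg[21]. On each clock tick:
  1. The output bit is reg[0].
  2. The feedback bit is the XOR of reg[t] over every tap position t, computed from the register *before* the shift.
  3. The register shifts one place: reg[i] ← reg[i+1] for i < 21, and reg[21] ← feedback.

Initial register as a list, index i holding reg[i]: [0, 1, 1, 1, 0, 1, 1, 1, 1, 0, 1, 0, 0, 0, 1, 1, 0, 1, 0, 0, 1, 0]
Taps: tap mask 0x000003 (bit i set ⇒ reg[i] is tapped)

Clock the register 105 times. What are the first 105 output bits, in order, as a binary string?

tick  register→output (feedback)
  0  0111011110100011010010→0 (1)
  1  1110111101000110100101→1 (0)
  2  1101111010001101001010→1 (0)
  3  1011110100011010010100→1 (1)
  4  0111101000110100101001→0 (1)
  5  1111010001101001010011→1 (0)
  6  1110100011010010100110→1 (0)
  7  1101000110100101001100→1 (0)
  8  1010001101001010011000→1 (1)
  9  0100011010010100110001→0 (1)
 10  1000110100101001100011→1 (1)
 11  0001101001010011000111→0 (0)
 12  0011010010100110001110→0 (0)
 13  0110100101001100011100→0 (1)
 14  1101001010011000111001→1 (0)
 15  1010010100110001110010→1 (1)
 16  0100101001100011100101→0 (1)
 17  1001010011000111001011→1 (1)
 18  0010100110001110010111→0 (0)
 19  0101001100011100101110→0 (1)
 20  1010011000111001011101→1 (1)
 21  0100110001110010111011→0 (1)
 22  1001100011100101110111→1 (1)
 23  0011000111001011101111→0 (0)
 24  0110001110010111011110→0 (1)
 25  1100011100101110111101→1 (0)
 26  1000111001011101111010→1 (1)
 27  0001110010111011110101→0 (0)
 28  0011100101110111101010→0 (0)
 29  0111001011101111010100→0 (1)
 30  1110010111011110101001→1 (0)
 31  1100101110111101010010→1 (0)
 32  1001011101111010100100→1 (1)
 33  0010111011110101001001→0 (0)
 34  0101110111101010010010→0 (1)
 35  1011101111010100100101→1 (1)
 36  0111011110101001001011→0 (1)
 37  1110111101010010010111→1 (0)
 38  1101111010100100101110→1 (0)
 39  1011110101001001011100→1 (1)
 40  0111101010010010111001→0 (1)
 41  1111010100100101110011→1 (0)
 42  1110101001001011100110→1 (0)
 43  1101010010010111001100→1 (0)
 44  1010100100101110011000→1 (1)
 45  0101001001011100110001→0 (1)
 46  1010010010111001100011→1 (1)
 47  0100100101110011000111→0 (1)
 48  1001001011100110001111→1 (1)
 49  0010010111001100011111→0 (0)
 50  0100101110011000111110→0 (1)
 51  1001011100110001111101→1 (1)
 52  0010111001100011111011→0 (0)
 53  0101110011000111110110→0 (1)
 54  1011100110001111101101→1 (1)
 55  0111001100011111011011→0 (1)
 56  1110011000111110110111→1 (0)
 57  1100110001111101101110→1 (0)
 58  1001100011111011011100→1 (1)
 59  0011000111110110111001→0 (0)
 60  0110001111101101110010→0 (1)
 61  1100011111011011100101→1 (0)
 62  1000111110110111001010→1 (1)
 63  0001111101101110010101→0 (0)
 64  0011111011011100101010→0 (0)
 65  0111110110111001010100→0 (1)
 66  1111101101110010101001→1 (0)
 67  1111011011100101010010→1 (0)
 68  1110110111001010100100→1 (0)
 69  1101101110010101001000→1 (0)
 70  1011011100101010010000→1 (1)
 71  0110111001010100100001→0 (1)
 72  1101110010101001000011→1 (0)
 73  1011100101010010000110→1 (1)
 74  0111001010100100001101→0 (1)
 75  1110010101001000011011→1 (0)
 76  1100101010010000110110→1 (0)
 77  1001010100100001101100→1 (1)
 78  0010101001000011011001→0 (0)
 79  0101010010000110110010→0 (1)
 80  1010100100001101100101→1 (1)
 81  0101001000011011001011→0 (1)
 82  1010010000110110010111→1 (1)
 83  0100100001101100101111→0 (1)
 84  1001000011011001011111→1 (1)
 85  0010000110110010111111→0 (0)
 86  0100001101100101111110→0 (1)
 87  1000011011001011111101→1 (1)
 88  0000110110010111111011→0 (0)
 89  0001101100101111110110→0 (0)
 90  0011011001011111101100→0 (0)
 91  0110110010111111011000→0 (1)
 92  1101100101111110110001→1 (0)
 93  1011001011111101100010→1 (1)
 94  0110010111111011000101→0 (1)
 95  1100101111110110001011→1 (0)
 96  1001011111101100010110→1 (1)
 97  0010111111011000101101→0 (0)
 98  0101111110110001011010→0 (1)
 99  1011111101100010110101→1 (1)
100  0111111011000101101011→0 (1)
101  1111110110001011010111→1 (0)
102  1111101100010110101110→1 (0)
103  1111011000101101011100→1 (0)
104  1110110001011010111000→1 (0)

011101111010001101001010011000111001011101111010100100101110011000111110110111001010100100001101100101111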